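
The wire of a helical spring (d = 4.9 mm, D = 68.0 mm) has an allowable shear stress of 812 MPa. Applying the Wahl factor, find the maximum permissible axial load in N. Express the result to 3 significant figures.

C = D/d = 68.0/4.9 = 13.8776
K_W = (4C−1)/(4C−4) + 0.615/C = 54.510/51.510 + 0.0443 = 1.1026
τ_max = K·8FD/(πd³) → F_max = τ_allow·πd³/(8DK)
F_max = 812·π·4.9³/(8·68.0·1.1026) = 3.0012e+05/599.79 = 500.37 N

500 N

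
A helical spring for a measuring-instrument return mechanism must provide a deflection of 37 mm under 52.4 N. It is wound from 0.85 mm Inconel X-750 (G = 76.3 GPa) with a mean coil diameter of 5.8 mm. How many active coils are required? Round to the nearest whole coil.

Required rate k = F/δ = 52.4/37 = 1.4162 N/mm
N_a = Gd⁴/(8D³k) = (76.3×10³ × 0.85⁴)/(8 × 5.8³ × 1.4162)
    = 39829.1 / 2210.57 = 18.02 → 18 coils

18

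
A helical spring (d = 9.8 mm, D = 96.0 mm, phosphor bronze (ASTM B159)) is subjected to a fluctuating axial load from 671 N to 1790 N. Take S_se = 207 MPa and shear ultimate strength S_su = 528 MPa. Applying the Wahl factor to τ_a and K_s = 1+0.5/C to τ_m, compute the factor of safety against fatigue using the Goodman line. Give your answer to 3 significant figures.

0.693

C = D/d = 96.0/9.8 = 9.7959; K_W = (4C−1)/(4C−4)+0.615/C = 1.1480; K_s = 1+0.5/C = 1.0510
F_a = (F_max−F_min)/2 = 559.5 N; F_m = (F_max+F_min)/2 = 1230.5 N
τ_a = K_W·8F_aD/(πd³) = 1.1480 × 145.32 = 166.84 MPa
τ_m = K_s·8F_mD/(πd³) = 1.0510 × 319.61 = 335.92 MPa
Goodman: 1/n_f = τ_a/S_se + τ_m/S_su = 166.84/207 + 335.92/528 = 0.80598 + 0.63621 = 1.4422
n_f = 1/1.4422 = 0.6934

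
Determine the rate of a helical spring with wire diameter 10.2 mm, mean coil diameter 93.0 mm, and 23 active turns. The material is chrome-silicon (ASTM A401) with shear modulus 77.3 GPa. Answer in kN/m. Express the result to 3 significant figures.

5.65 kN/m

k = Gd⁴/(8D³N_a) = (77.3×10³ × 10.2⁴) / (8 × 93.0³ × 23)
  = 8.3672e+08 / 1.48002e+08 = 5.6534 N/mm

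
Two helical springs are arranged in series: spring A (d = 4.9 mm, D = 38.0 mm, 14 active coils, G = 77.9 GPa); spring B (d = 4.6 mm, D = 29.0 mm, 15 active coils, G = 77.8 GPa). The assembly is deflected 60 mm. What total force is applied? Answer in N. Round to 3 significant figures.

272 N

k_A = Gd⁴/(8D³N_a) = (77.9×10³)(4.9⁴)/(8·38.0³·14) = 7.3072 N/mm
k_B = Gd⁴/(8D³N_a) = (77.8×10³)(4.6⁴)/(8·29.0³·15) = 11.902 N/mm
Series: 1/k_eq = 1/7.3072 + 1/11.902 = 0.22087; k_eq = 4.5276 N/mm
F = k_eq·δ = 4.5276·60 = 271.66 N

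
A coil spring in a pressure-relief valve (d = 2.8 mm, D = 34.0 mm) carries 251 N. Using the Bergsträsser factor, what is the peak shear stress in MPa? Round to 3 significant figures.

1100 MPa

Spring index C = D/d = 34.0/2.8 = 12.1429
K_B = (4C+2)/(4C−3) = 50.571/45.571 = 1.1097
τ₀ = 8FD/(πd³) = 8·251·34.0/(π·2.8³) = 68272/68.964 = 989.96 MPa
τ_max = K·τ₀ = 1.1097 × 989.96 = 1098.6 MPa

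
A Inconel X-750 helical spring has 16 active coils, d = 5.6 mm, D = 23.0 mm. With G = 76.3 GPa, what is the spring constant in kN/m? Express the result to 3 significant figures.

48.2 kN/m

k = Gd⁴/(8D³N_a) = (76.3×10³ × 5.6⁴) / (8 × 23.0³ × 16)
  = 7.50372e+07 / 1.55738e+06 = 48.182 N/mm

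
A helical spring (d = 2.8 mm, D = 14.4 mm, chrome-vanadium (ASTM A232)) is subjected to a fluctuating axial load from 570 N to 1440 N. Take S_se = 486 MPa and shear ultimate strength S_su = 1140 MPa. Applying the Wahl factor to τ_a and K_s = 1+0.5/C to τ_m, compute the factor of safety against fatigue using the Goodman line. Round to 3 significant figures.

0.281

C = D/d = 14.4/2.8 = 5.1429; K_W = (4C−1)/(4C−4)+0.615/C = 1.3006; K_s = 1+0.5/C = 1.0972
F_a = (F_max−F_min)/2 = 435 N; F_m = (F_max+F_min)/2 = 1005 N
τ_a = K_W·8F_aD/(πd³) = 1.3006 × 726.64 = 945.08 MPa
τ_m = K_s·8F_mD/(πd³) = 1.0972 × 1678.8 = 1842 MPa
Goodman: 1/n_f = τ_a/S_se + τ_m/S_su = 945.08/486 + 1842/1140 = 1.94460 + 1.61579 = 3.5604
n_f = 1/3.5604 = 0.2809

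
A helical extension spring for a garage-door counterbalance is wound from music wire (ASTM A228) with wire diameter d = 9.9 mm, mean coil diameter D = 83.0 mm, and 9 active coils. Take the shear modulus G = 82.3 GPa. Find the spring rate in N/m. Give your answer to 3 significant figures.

19200 N/m

k = Gd⁴/(8D³N_a) = (82.3×10³ × 9.9⁴) / (8 × 83.0³ × 9)
  = 7.90571e+08 / 4.11687e+07 = 19.203 N/mm = 19203 N/m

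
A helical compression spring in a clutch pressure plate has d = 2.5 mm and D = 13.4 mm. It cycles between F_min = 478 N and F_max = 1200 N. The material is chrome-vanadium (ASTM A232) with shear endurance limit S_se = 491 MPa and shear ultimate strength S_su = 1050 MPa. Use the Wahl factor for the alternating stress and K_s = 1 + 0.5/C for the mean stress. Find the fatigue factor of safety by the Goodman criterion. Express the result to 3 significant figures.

0.252

C = D/d = 13.4/2.5 = 5.3600; K_W = (4C−1)/(4C−4)+0.615/C = 1.2868; K_s = 1+0.5/C = 1.0933
F_a = (F_max−F_min)/2 = 361 N; F_m = (F_max+F_min)/2 = 839 N
τ_a = K_W·8F_aD/(πd³) = 1.2868 × 788.37 = 1014.4 MPa
τ_m = K_s·8F_mD/(πd³) = 1.0933 × 1832.3 = 2003.2 MPa
Goodman: 1/n_f = τ_a/S_se + τ_m/S_su = 1014.4/491 + 2003.2/1050 = 2.06608 + 1.90779 = 3.9739
n_f = 1/3.9739 = 0.2516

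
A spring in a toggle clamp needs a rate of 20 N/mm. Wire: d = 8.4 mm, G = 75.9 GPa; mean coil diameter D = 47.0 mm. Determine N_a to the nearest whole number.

N_a = Gd⁴/(8D³k) = (75.9×10³ × 8.4⁴)/(8 × 47.0³ × 20)
    = 3.77884e+08 / 1.66117e+07 = 22.75 → 23 coils

23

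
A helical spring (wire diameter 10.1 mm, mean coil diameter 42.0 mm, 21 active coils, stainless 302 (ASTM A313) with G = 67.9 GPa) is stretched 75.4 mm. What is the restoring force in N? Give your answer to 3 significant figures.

k = Gd⁴/(8D³N_a) = (67.9×10³)(10.1⁴)/(8·42.0³·21) = 56.767 N/mm
F = k·δ = 56.767 × 75.4 = 4280.3 N

4280 N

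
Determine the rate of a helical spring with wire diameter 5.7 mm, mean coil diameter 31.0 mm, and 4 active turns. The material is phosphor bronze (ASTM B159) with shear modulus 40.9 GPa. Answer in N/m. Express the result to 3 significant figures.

k = Gd⁴/(8D³N_a) = (40.9×10³ × 5.7⁴) / (8 × 31.0³ × 4)
  = 4.3174e+07 / 953312 = 45.288 N/mm = 45288 N/m

45300 N/m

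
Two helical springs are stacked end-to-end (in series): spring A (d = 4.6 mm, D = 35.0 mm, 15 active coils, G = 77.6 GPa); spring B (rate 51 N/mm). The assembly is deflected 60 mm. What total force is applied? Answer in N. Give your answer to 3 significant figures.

358 N

k_A = Gd⁴/(8D³N_a) = (77.6×10³)(4.6⁴)/(8·35.0³·15) = 6.7532 N/mm
Series: 1/k_eq = 1/6.7532 + 1/51 = 0.16769; k_eq = 5.9635 N/mm
F = k_eq·δ = 5.9635·60 = 357.81 N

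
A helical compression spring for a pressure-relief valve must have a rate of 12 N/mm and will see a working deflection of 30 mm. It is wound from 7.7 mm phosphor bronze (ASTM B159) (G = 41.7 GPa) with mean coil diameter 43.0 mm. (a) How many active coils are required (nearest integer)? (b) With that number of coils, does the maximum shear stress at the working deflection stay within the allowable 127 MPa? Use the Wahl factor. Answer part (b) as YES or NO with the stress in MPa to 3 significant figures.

N_a = Gd⁴/(8D³k) = (41.7×10³)(7.7⁴)/(8·43.0³·12) = 19.21 → N_a = 19
Actual rate k = Gd⁴/(8D³·19) = 12.13 N/mm
Working load F = kδ = 12.13·30 = 363.89 N
C = 43.0/7.7 = 5.5844; K_W = (4C−1)/(4C−4)+0.615/C = 1.2737
τ_max = K_W·8FD/(πd³) = 1.2737·87.279 = 111.17 MPa
τ_max ≤ 127 MPa → acceptable

(a) 19 coils; (b) YES, τ_max = 111 MPa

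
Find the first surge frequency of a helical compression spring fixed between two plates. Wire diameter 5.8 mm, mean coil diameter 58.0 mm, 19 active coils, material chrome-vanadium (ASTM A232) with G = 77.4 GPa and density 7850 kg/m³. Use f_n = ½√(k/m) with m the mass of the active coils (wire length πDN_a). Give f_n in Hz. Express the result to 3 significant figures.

k = Gd⁴/(8D³N_a) = (77.4×10³)(5.8⁴)/(8·58.0³·19) = 2.9534 N/mm = 2953.4 N/m
Wire length L = πDN_a = π·58.0·19 = 3462 mm
m = ρ·(πd²/4)·L = 7850 × 26.421×10⁻⁶ m² × 3.462 m = 0.71804 kg
f_n = ½√(k/m) = 0.5·√(2953.4/0.71804) = 0.5·√(4113.2) = 32.067 Hz

32.1 Hz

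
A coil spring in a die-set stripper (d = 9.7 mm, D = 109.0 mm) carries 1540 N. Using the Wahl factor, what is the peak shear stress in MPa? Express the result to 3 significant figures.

528 MPa

Spring index C = D/d = 109.0/9.7 = 11.2371
K_W = (4C−1)/(4C−4) + 0.615/C = 43.948/40.948 + 0.0547 = 1.1280
τ₀ = 8FD/(πd³) = 8·1540·109.0/(π·9.7³) = 1.34288e+06/2867.2 = 468.35 MPa
τ_max = K·τ₀ = 1.1280 × 468.35 = 528.3 MPa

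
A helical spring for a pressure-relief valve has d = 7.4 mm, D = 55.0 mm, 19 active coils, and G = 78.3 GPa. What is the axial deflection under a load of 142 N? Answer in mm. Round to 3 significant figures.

15.3 mm

k = Gd⁴/(8D³N_a) = (78.3×10³)(7.4⁴)/(8·55.0³·19) = 9.2845 N/mm
δ = F/k = 142 / 9.2845 = 15.294 mm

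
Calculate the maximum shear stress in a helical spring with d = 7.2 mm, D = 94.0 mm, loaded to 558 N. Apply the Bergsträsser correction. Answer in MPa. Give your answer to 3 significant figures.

394 MPa

Spring index C = D/d = 94.0/7.2 = 13.0556
K_B = (4C+2)/(4C−3) = 54.222/49.222 = 1.1016
τ₀ = 8FD/(πd³) = 8·558·94.0/(π·7.2³) = 419616/1172.6 = 357.85 MPa
τ_max = K·τ₀ = 1.1016 × 357.85 = 394.2 MPa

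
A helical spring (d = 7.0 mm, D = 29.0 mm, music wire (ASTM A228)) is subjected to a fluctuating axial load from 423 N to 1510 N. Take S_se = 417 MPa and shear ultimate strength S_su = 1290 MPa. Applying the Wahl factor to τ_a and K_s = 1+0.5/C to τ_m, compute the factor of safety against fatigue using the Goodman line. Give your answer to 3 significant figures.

C = D/d = 29.0/7.0 = 4.1429; K_W = (4C−1)/(4C−4)+0.615/C = 1.3871; K_s = 1+0.5/C = 1.1207
F_a = (F_max−F_min)/2 = 543.5 N; F_m = (F_max+F_min)/2 = 966.5 N
τ_a = K_W·8F_aD/(πd³) = 1.3871 × 117.02 = 162.31 MPa
τ_m = K_s·8F_mD/(πd³) = 1.1207 × 208.09 = 233.2 MPa
Goodman: 1/n_f = τ_a/S_se + τ_m/S_su = 162.31/417 + 233.2/1290 = 0.38923 + 0.18078 = 0.57001
n_f = 1/0.57001 = 1.754

1.75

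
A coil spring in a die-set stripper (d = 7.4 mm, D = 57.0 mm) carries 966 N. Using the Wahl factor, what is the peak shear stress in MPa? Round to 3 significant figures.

412 MPa

Spring index C = D/d = 57.0/7.4 = 7.7027
K_W = (4C−1)/(4C−4) + 0.615/C = 29.811/26.811 + 0.0798 = 1.1917
τ₀ = 8FD/(πd³) = 8·966·57.0/(π·7.4³) = 440496/1273 = 346.02 MPa
τ_max = K·τ₀ = 1.1917 × 346.02 = 412.36 MPa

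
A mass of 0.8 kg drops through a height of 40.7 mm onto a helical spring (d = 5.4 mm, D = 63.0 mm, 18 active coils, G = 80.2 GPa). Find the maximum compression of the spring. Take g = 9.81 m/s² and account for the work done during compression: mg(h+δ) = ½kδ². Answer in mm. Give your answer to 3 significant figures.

23.0 mm

k = Gd⁴/(8D³N_a) = (80.2×10³)(5.4⁴)/(8·63.0³·18) = 1.8939 N/mm
W = mg = 0.8 × 9.81 = 7.848 N
½kδ² − Wδ − Wh = 0 → δ = (W + √(W² + 2kWh))/k
δ = (7.848 + √(61.591 + 1209.9))/1.8939 = (7.848 + 35.658)/1.8939 = 22.971 mm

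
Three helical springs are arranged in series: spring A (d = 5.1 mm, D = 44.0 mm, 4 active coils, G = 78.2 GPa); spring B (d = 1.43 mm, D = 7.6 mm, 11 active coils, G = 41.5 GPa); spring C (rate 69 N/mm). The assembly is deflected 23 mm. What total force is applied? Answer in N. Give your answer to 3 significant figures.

k_A = Gd⁴/(8D³N_a) = (78.2×10³)(5.1⁴)/(8·44.0³·4) = 19.408 N/mm
k_B = Gd⁴/(8D³N_a) = (41.5×10³)(1.43⁴)/(8·7.6³·11) = 4.4923 N/mm
Series: 1/k_eq = 1/19.408 + 1/4.4923 + 1/69 = 0.28862; k_eq = 3.4647 N/mm
F = k_eq·δ = 3.4647·23 = 79.689 N

79.7 N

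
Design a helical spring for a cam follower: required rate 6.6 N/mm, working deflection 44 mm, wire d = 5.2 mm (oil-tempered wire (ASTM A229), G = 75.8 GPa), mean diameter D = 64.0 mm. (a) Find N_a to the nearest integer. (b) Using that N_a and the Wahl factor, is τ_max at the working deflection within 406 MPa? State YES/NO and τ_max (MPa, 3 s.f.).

(a) 4 coils; (b) YES, τ_max = 376 MPa

N_a = Gd⁴/(8D³k) = (75.8×10³)(5.2⁴)/(8·64.0³·6.6) = 4.004 → N_a = 4
Actual rate k = Gd⁴/(8D³·4) = 6.6068 N/mm
Working load F = kδ = 6.6068·44 = 290.7 N
C = 64.0/5.2 = 12.3077; K_W = (4C−1)/(4C−4)+0.615/C = 1.1163
τ_max = K_W·8FD/(πd³) = 1.1163·336.94 = 376.13 MPa
τ_max ≤ 406 MPa → acceptable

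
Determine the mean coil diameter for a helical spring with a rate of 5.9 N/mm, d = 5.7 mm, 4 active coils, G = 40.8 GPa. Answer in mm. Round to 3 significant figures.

D = (Gd⁴/(8N_a·k))^(1/3) = (40.8×10³·5.7⁴/(8·4·5.9))^(1/3)
  = (228117)^(1/3) = 61.1016 mm

61.1 mm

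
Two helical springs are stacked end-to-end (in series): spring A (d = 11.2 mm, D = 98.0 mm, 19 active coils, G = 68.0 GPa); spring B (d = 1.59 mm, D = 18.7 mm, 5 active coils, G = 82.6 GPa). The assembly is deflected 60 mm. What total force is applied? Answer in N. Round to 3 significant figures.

k_A = Gd⁴/(8D³N_a) = (68.0×10³)(11.2⁴)/(8·98.0³·19) = 7.4793 N/mm
k_B = Gd⁴/(8D³N_a) = (82.6×10³)(1.59⁴)/(8·18.7³·5) = 2.0183 N/mm
Series: 1/k_eq = 1/7.4793 + 1/2.0183 = 0.62917; k_eq = 1.5894 N/mm
F = k_eq·δ = 1.5894·60 = 95.363 N

95.4 N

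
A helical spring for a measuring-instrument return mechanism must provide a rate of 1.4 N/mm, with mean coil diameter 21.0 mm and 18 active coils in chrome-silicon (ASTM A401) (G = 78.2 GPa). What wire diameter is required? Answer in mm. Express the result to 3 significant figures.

2.21 mm

d = (8D³N_a·k / G)^(1/4) = (8·21.0³·18·1.4 / (78.2×10³))^0.25
  = (23.875)^0.25 = 2.2105 mm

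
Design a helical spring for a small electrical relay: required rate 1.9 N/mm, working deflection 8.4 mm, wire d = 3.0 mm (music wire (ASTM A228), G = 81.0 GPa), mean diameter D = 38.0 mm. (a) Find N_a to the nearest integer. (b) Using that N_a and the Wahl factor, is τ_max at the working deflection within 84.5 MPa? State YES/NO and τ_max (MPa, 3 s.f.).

(a) 8 coils; (b) YES, τ_max = 62.6 MPa

N_a = Gd⁴/(8D³k) = (81.0×10³)(3.0⁴)/(8·38.0³·1.9) = 7.866 → N_a = 8
Actual rate k = Gd⁴/(8D³·8) = 1.8683 N/mm
Working load F = kδ = 1.8683·8.4 = 15.693 N
C = 38.0/3.0 = 12.6667; K_W = (4C−1)/(4C−4)+0.615/C = 1.1128
τ_max = K_W·8FD/(πd³) = 1.1128·56.244 = 62.591 MPa
τ_max ≤ 84.5 MPa → acceptable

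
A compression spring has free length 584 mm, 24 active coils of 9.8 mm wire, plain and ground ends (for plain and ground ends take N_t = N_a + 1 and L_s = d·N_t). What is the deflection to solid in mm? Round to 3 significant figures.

339 mm

N_t = 25; L_s = 9.8·25 = 245 mm
δ_solid = L₀ − L_s = 584 − 245 = 339 mm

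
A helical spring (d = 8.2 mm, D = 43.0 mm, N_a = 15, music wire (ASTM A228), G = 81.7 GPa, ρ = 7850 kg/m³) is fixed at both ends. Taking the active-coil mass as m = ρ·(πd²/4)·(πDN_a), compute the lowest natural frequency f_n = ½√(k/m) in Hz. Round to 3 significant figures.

k = Gd⁴/(8D³N_a) = (81.7×10³)(8.2⁴)/(8·43.0³·15) = 38.716 N/mm = 38716 N/m
Wire length L = πDN_a = π·43.0·15 = 2026.3 mm
m = ρ·(πd²/4)·L = 7850 × 52.81×10⁻⁶ m² × 2.0263 m = 0.84003 kg
f_n = ½√(k/m) = 0.5·√(38716/0.84003) = 0.5·√(46089) = 107.34 Hz

107 Hz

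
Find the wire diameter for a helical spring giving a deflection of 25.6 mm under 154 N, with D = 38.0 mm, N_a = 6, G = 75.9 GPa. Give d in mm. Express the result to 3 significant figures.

Required rate k = F/δ = 154/25.6 = 6.0156 N/mm
d = (8D³N_a·k / G)^(1/4) = (8·38.0³·6·6.0156 / (75.9×10³))^0.25
  = (208.75)^0.25 = 3.8011 mm

3.80 mm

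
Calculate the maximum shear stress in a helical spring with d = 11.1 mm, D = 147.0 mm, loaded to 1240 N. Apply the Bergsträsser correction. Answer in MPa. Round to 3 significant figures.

373 MPa

Spring index C = D/d = 147.0/11.1 = 13.2432
K_B = (4C+2)/(4C−3) = 54.973/49.973 = 1.1001
τ₀ = 8FD/(πd³) = 8·1240·147.0/(π·11.1³) = 1.45824e+06/4296.5 = 339.4 MPa
τ_max = K·τ₀ = 1.1001 × 339.4 = 373.36 MPa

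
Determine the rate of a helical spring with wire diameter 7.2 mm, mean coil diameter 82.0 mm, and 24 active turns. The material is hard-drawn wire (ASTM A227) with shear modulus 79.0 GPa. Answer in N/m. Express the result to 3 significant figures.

k = Gd⁴/(8D³N_a) = (79.0×10³ × 7.2⁴) / (8 × 82.0³ × 24)
  = 2.12303e+08 / 1.05863e+08 = 2.0055 N/mm = 2005.5 N/m

2010 N/m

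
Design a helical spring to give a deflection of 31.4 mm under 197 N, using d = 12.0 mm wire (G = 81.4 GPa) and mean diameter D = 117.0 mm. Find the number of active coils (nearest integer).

Required rate k = F/δ = 197/31.4 = 6.2739 N/mm
N_a = Gd⁴/(8D³k) = (81.4×10³ × 12.0⁴)/(8 × 117.0³ × 6.2739)
    = 1.68791e+09 / 8.03867e+07 = 21 → 21 coils

21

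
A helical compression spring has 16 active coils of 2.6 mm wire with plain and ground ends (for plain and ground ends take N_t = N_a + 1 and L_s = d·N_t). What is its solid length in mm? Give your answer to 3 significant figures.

plain and ground ends: N_t = N_a + 1 = 16 + 1 = 17
L_s = d·N_t = 2.6 × 17 = 44.2 mm

44.2 mm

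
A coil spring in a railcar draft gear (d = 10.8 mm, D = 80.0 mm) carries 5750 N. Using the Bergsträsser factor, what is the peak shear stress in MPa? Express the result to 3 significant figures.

Spring index C = D/d = 80.0/10.8 = 7.4074
K_B = (4C+2)/(4C−3) = 31.630/26.630 = 1.1878
τ₀ = 8FD/(πd³) = 8·5750·80.0/(π·10.8³) = 3.68e+06/3957.5 = 929.88 MPa
τ_max = K·τ₀ = 1.1878 × 929.88 = 1104.5 MPa

1100 MPa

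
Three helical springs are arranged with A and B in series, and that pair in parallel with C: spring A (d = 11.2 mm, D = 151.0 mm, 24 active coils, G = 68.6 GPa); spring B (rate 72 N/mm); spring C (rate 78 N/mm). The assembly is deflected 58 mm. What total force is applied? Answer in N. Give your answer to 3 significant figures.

k_A = Gd⁴/(8D³N_a) = (68.6×10³)(11.2⁴)/(8·151.0³·24) = 1.6329 N/mm
Springs A,B series: k_AB = 1/(1/1.6329+1/72) = 1.5967 N/mm; parallel with C: k_eq = 1.5967+78 = 79.597 N/mm
F = k_eq·δ = 79.597·58 = 4616.6 N

4620 N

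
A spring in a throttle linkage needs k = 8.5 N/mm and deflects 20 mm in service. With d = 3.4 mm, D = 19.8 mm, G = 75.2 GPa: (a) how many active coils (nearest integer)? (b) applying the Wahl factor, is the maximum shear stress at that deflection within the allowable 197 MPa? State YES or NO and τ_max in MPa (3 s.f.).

(a) 19 coils; (b) NO, τ_max = 276 MPa

N_a = Gd⁴/(8D³k) = (75.2×10³)(3.4⁴)/(8·19.8³·8.5) = 19.04 → N_a = 19
Actual rate k = Gd⁴/(8D³·19) = 8.5172 N/mm
Working load F = kδ = 8.5172·20 = 170.34 N
C = 19.8/3.4 = 5.8235; K_W = (4C−1)/(4C−4)+0.615/C = 1.2611
τ_max = K_W·8FD/(πd³) = 1.2611·218.52 = 275.58 MPa
τ_max > 197 MPa → exceeds allowable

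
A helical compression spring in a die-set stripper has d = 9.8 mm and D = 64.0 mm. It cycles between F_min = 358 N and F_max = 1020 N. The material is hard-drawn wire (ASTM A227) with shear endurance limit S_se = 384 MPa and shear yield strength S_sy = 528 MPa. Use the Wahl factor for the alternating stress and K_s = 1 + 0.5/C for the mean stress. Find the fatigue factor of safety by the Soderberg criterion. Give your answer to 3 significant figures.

2.34

C = D/d = 64.0/9.8 = 6.5306; K_W = (4C−1)/(4C−4)+0.615/C = 1.2298; K_s = 1+0.5/C = 1.0766
F_a = (F_max−F_min)/2 = 331 N; F_m = (F_max+F_min)/2 = 689 N
τ_a = K_W·8F_aD/(πd³) = 1.2298 × 57.315 = 70.485 MPa
τ_m = K_s·8F_mD/(πd³) = 1.0766 × 119.31 = 128.44 MPa
Soderberg: 1/n_f = τ_a/S_se + τ_m/S_sy = 70.485/384 + 128.44/528 = 0.18356 + 0.24326 = 0.42681
n_f = 1/0.42681 = 2.343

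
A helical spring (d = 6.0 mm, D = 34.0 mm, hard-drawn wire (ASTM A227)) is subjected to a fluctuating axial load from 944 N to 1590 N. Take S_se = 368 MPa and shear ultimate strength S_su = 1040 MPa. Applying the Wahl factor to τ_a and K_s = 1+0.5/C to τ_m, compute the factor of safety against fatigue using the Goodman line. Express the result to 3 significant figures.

1.02

C = D/d = 34.0/6.0 = 5.6667; K_W = (4C−1)/(4C−4)+0.615/C = 1.2692; K_s = 1+0.5/C = 1.0882
F_a = (F_max−F_min)/2 = 323 N; F_m = (F_max+F_min)/2 = 1267 N
τ_a = K_W·8F_aD/(πd³) = 1.2692 × 129.47 = 164.33 MPa
τ_m = K_s·8F_mD/(πd³) = 1.0882 × 507.86 = 552.67 MPa
Goodman: 1/n_f = τ_a/S_se + τ_m/S_su = 164.33/368 + 552.67/1040 = 0.44654 + 0.53141 = 0.97796
n_f = 1/0.97796 = 1.023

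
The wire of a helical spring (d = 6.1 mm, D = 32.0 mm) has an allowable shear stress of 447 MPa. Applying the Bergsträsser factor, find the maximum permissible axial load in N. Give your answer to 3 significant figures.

C = D/d = 32.0/6.1 = 5.2459
K_B = (4C+2)/(4C−3) = 22.984/17.984 = 1.2780
τ_max = K·8FD/(πd³) → F_max = τ_allow·πd³/(8DK)
F_max = 447·π·6.1³/(8·32.0·1.2780) = 3.1875e+05/327.18 = 974.24 N

974 N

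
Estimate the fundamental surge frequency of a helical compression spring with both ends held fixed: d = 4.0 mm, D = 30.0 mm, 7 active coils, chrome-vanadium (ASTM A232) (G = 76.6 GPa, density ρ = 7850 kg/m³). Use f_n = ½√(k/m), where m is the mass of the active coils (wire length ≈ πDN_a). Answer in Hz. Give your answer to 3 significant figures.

223 Hz

k = Gd⁴/(8D³N_a) = (76.6×10³)(4.0⁴)/(8·30.0³·7) = 12.969 N/mm = 12969 N/m
Wire length L = πDN_a = π·30.0·7 = 659.73 mm
m = ρ·(πd²/4)·L = 7850 × 12.566×10⁻⁶ m² × 0.65973 m = 0.06508 kg
f_n = ½√(k/m) = 0.5·√(12969/0.06508) = 0.5·√(1.9928e+05) = 223.21 Hz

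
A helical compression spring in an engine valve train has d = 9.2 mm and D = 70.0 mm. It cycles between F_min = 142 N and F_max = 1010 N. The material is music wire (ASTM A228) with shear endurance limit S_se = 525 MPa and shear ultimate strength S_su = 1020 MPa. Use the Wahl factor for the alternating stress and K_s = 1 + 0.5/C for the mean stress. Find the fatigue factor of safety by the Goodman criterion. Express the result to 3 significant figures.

2.75

C = D/d = 70.0/9.2 = 7.6087; K_W = (4C−1)/(4C−4)+0.615/C = 1.1943; K_s = 1+0.5/C = 1.0657
F_a = (F_max−F_min)/2 = 434 N; F_m = (F_max+F_min)/2 = 576 N
τ_a = K_W·8F_aD/(πd³) = 1.1943 × 99.349 = 118.65 MPa
τ_m = K_s·8F_mD/(πd³) = 1.0657 × 131.86 = 140.52 MPa
Goodman: 1/n_f = τ_a/S_se + τ_m/S_su = 118.65/525 + 140.52/1020 = 0.22601 + 0.13776 = 0.36377
n_f = 1/0.36377 = 2.749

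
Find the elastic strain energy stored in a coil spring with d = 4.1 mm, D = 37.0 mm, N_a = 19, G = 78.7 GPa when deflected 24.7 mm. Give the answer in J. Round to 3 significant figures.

k = Gd⁴/(8D³N_a) = (78.7×10³)(4.1⁴)/(8·37.0³·19) = 2.8884 N/mm
U = ½kδ² = 0.5 × 2.8884 × 24.7² = 881.1 N·mm = 0.8811 J

0.881 J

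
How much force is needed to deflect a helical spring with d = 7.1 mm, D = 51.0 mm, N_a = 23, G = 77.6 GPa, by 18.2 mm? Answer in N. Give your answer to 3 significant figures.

147 N

k = Gd⁴/(8D³N_a) = (77.6×10³)(7.1⁴)/(8·51.0³·23) = 8.0792 N/mm
F = k·δ = 8.0792 × 18.2 = 147.04 N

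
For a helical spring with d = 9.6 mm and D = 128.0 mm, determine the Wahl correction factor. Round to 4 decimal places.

C = D/d = 128.0/9.6 = 13.3333
K_W = (4C−1)/(4C−4) + 0.615/C = 52.333/49.333 + 0.0461 = 1.1069

1.1069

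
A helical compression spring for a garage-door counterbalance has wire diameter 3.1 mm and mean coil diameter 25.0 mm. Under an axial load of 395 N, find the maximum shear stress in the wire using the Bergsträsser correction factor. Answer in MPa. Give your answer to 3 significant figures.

Spring index C = D/d = 25.0/3.1 = 8.0645
K_B = (4C+2)/(4C−3) = 34.258/29.258 = 1.1709
τ₀ = 8FD/(πd³) = 8·395·25.0/(π·3.1³) = 79000/93.591 = 844.1 MPa
τ_max = K·τ₀ = 1.1709 × 844.1 = 988.35 MPa

988 MPa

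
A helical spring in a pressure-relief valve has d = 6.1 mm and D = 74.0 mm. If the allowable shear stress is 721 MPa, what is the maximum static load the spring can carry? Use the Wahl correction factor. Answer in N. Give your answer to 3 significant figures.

C = D/d = 74.0/6.1 = 12.1311
K_W = (4C−1)/(4C−4) + 0.615/C = 47.525/44.525 + 0.0507 = 1.1181
τ_max = K·8FD/(πd³) → F_max = τ_allow·πd³/(8DK)
F_max = 721·π·6.1³/(8·74.0·1.1181) = 5.1413e+05/661.9 = 776.75 N

777 N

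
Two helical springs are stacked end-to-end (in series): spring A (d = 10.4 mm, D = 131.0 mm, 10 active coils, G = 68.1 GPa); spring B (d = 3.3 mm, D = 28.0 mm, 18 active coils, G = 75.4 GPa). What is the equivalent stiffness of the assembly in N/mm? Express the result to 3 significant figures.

1.73 N/mm

k_A = Gd⁴/(8D³N_a) = (68.1×10³)(10.4⁴)/(8·131.0³·10) = 4.4297 N/mm
k_B = Gd⁴/(8D³N_a) = (75.4×10³)(3.3⁴)/(8·28.0³·18) = 2.8287 N/mm
Series: 1/k_eq = 1/4.4297 + 1/2.8287 = 0.57926; k_eq = 1.7263 N/mm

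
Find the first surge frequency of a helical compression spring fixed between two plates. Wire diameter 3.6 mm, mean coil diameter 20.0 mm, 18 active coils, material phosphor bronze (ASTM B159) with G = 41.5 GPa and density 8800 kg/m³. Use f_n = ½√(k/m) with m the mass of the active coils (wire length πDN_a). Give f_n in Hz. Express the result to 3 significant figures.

k = Gd⁴/(8D³N_a) = (41.5×10³)(3.6⁴)/(8·20.0³·18) = 6.0507 N/mm = 6050.7 N/m
Wire length L = πDN_a = π·20.0·18 = 1131 mm
m = ρ·(πd²/4)·L = 8800 × 10.179×10⁻⁶ m² × 1.131 m = 0.1013 kg
f_n = ½√(k/m) = 0.5·√(6050.7/0.1013) = 0.5·√(59728) = 122.2 Hz

122 Hz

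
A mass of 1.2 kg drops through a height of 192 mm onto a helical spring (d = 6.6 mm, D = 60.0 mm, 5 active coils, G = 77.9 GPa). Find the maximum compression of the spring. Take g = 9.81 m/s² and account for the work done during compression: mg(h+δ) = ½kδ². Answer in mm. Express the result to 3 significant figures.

17.0 mm

k = Gd⁴/(8D³N_a) = (77.9×10³)(6.6⁴)/(8·60.0³·5) = 17.108 N/mm
W = mg = 1.2 × 9.81 = 11.772 N
½kδ² − Wδ − Wh = 0 → δ = (W + √(W² + 2kWh))/k
δ = (11.772 + √(138.58 + 77335.9))/17.108 = (11.772 + 278.34)/17.108 = 16.958 mm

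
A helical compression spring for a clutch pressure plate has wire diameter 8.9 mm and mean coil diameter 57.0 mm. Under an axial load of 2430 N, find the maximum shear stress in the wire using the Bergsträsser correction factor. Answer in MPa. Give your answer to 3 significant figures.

611 MPa

Spring index C = D/d = 57.0/8.9 = 6.4045
K_B = (4C+2)/(4C−3) = 27.618/22.618 = 1.2211
τ₀ = 8FD/(πd³) = 8·2430·57.0/(π·8.9³) = 1.10808e+06/2214.7 = 500.32 MPa
τ_max = K·τ₀ = 1.2211 × 500.32 = 610.93 MPa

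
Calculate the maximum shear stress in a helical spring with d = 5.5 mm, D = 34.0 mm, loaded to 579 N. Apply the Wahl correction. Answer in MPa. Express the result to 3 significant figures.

375 MPa

Spring index C = D/d = 34.0/5.5 = 6.1818
K_W = (4C−1)/(4C−4) + 0.615/C = 23.727/20.727 + 0.0995 = 1.2442
τ₀ = 8FD/(πd³) = 8·579·34.0/(π·5.5³) = 157488/522.68 = 301.31 MPa
τ_max = K·τ₀ = 1.2442 × 301.31 = 374.89 MPa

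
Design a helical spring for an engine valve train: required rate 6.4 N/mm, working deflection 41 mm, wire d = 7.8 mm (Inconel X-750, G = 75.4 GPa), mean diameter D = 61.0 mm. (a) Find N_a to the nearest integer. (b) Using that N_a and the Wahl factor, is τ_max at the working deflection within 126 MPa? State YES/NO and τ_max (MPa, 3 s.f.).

(a) 24 coils; (b) YES, τ_max = 102 MPa

N_a = Gd⁴/(8D³k) = (75.4×10³)(7.8⁴)/(8·61.0³·6.4) = 24.02 → N_a = 24
Actual rate k = Gd⁴/(8D³·24) = 6.4041 N/mm
Working load F = kδ = 6.4041·41 = 262.57 N
C = 61.0/7.8 = 7.8205; K_W = (4C−1)/(4C−4)+0.615/C = 1.1886
τ_max = K_W·8FD/(πd³) = 1.1886·85.947 = 102.16 MPa
τ_max ≤ 126 MPa → acceptable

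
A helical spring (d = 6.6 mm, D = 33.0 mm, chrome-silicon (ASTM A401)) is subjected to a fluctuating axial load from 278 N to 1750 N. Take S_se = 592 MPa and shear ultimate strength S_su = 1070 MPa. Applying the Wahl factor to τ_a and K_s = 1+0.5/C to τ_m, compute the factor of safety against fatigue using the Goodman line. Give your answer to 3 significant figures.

C = D/d = 33.0/6.6 = 5.0000; K_W = (4C−1)/(4C−4)+0.615/C = 1.3105; K_s = 1+0.5/C = 1.1000
F_a = (F_max−F_min)/2 = 736 N; F_m = (F_max+F_min)/2 = 1014 N
τ_a = K_W·8F_aD/(πd³) = 1.3105 × 215.13 = 281.93 MPa
τ_m = K_s·8F_mD/(πd³) = 1.1000 × 296.39 = 326.03 MPa
Goodman: 1/n_f = τ_a/S_se + τ_m/S_su = 281.93/592 + 326.03/1070 = 0.47623 + 0.30470 = 0.78093
n_f = 1/0.78093 = 1.281

1.28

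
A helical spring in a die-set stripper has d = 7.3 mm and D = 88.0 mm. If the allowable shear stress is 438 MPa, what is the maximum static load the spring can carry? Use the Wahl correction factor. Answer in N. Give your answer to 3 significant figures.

C = D/d = 88.0/7.3 = 12.0548
K_W = (4C−1)/(4C−4) + 0.615/C = 47.219/44.219 + 0.0510 = 1.1189
τ_max = K·8FD/(πd³) → F_max = τ_allow·πd³/(8DK)
F_max = 438·π·7.3³/(8·88.0·1.1189) = 5.3529e+05/787.68 = 679.59 N

680 N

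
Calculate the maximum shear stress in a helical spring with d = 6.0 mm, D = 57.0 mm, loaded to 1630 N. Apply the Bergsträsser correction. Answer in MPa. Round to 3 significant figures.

1250 MPa

Spring index C = D/d = 57.0/6.0 = 9.5000
K_B = (4C+2)/(4C−3) = 40.000/35.000 = 1.1429
τ₀ = 8FD/(πd³) = 8·1630·57.0/(π·6.0³) = 743280/678.58 = 1095.3 MPa
τ_max = K·τ₀ = 1.1429 × 1095.3 = 1251.8 MPa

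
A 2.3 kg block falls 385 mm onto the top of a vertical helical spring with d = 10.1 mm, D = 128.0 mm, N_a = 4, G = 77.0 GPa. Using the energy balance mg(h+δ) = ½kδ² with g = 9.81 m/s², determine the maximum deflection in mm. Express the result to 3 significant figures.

40.1 mm

k = Gd⁴/(8D³N_a) = (77.0×10³)(10.1⁴)/(8·128.0³·4) = 11.94 N/mm
W = mg = 2.3 × 9.81 = 22.563 N
½kδ² − Wδ − Wh = 0 → δ = (W + √(W² + 2kWh))/k
δ = (22.563 + √(509.09 + 207436))/11.94 = (22.563 + 456.01)/11.94 = 40.082 mm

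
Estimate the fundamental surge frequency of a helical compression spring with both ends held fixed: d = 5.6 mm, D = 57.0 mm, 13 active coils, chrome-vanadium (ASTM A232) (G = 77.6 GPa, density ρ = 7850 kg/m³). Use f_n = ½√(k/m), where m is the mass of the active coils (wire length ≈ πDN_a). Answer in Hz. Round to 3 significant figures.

k = Gd⁴/(8D³N_a) = (77.6×10³)(5.6⁴)/(8·57.0³·13) = 3.9624 N/mm = 3962.4 N/m
Wire length L = πDN_a = π·57.0·13 = 2327.9 mm
m = ρ·(πd²/4)·L = 7850 × 24.63×10⁻⁶ m² × 2.3279 m = 0.45009 kg
f_n = ½√(k/m) = 0.5·√(3962.4/0.45009) = 0.5·√(8803.4) = 46.913 Hz

46.9 Hz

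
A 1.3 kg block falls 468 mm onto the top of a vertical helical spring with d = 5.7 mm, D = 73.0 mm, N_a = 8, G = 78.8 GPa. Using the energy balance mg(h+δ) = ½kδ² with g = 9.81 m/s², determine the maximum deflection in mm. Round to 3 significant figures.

k = Gd⁴/(8D³N_a) = (78.8×10³)(5.7⁴)/(8·73.0³·8) = 3.341 N/mm
W = mg = 1.3 × 9.81 = 12.753 N
½kδ² − Wδ − Wh = 0 → δ = (W + √(W² + 2kWh))/k
δ = (12.753 + √(162.64 + 39880.9))/3.341 = (12.753 + 200.11)/3.341 = 63.712 mm

63.7 mm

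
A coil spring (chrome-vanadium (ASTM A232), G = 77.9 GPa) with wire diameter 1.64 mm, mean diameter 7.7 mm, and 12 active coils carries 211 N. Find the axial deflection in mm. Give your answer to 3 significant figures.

k = Gd⁴/(8D³N_a) = (77.9×10³)(1.64⁴)/(8·7.7³·12) = 12.858 N/mm
δ = F/k = 211 / 12.858 = 16.41 mm

16.4 mm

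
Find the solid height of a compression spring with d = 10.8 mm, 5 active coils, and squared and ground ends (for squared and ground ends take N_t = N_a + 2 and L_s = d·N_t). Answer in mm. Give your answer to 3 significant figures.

75.6 mm

squared and ground ends: N_t = N_a + 2 = 5 + 2 = 7
L_s = d·N_t = 10.8 × 7 = 75.6 mm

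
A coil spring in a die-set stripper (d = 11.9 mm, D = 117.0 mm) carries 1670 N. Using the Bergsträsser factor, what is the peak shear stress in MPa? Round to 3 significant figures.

336 MPa

Spring index C = D/d = 117.0/11.9 = 9.8319
K_B = (4C+2)/(4C−3) = 41.328/36.328 = 1.1376
τ₀ = 8FD/(πd³) = 8·1670·117.0/(π·11.9³) = 1.56312e+06/5294.1 = 295.26 MPa
τ_max = K·τ₀ = 1.1376 × 295.26 = 335.9 MPa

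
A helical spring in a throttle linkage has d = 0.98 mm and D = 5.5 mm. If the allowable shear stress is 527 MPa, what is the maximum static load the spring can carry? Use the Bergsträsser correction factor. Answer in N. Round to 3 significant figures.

C = D/d = 5.5/0.98 = 5.6122
K_B = (4C+2)/(4C−3) = 24.449/19.449 = 1.2571
τ_max = K·8FD/(πd³) → F_max = τ_allow·πd³/(8DK)
F_max = 527·π·0.98³/(8·5.5·1.2571) = 1558.3/55.312 = 28.172 N

28.2 N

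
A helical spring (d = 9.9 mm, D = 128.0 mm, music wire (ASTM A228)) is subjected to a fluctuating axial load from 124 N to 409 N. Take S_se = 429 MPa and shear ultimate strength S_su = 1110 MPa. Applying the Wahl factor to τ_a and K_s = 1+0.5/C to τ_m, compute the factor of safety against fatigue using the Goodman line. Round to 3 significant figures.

C = D/d = 128.0/9.9 = 12.9293; K_W = (4C−1)/(4C−4)+0.615/C = 1.1104; K_s = 1+0.5/C = 1.0387
F_a = (F_max−F_min)/2 = 142.5 N; F_m = (F_max+F_min)/2 = 266.5 N
τ_a = K_W·8F_aD/(πd³) = 1.1104 × 47.87 = 53.156 MPa
τ_m = K_s·8F_mD/(πd³) = 1.0387 × 89.524 = 92.987 MPa
Goodman: 1/n_f = τ_a/S_se + τ_m/S_su = 53.156/429 + 92.987/1110 = 0.12391 + 0.08377 = 0.20768
n_f = 1/0.20768 = 4.815

4.82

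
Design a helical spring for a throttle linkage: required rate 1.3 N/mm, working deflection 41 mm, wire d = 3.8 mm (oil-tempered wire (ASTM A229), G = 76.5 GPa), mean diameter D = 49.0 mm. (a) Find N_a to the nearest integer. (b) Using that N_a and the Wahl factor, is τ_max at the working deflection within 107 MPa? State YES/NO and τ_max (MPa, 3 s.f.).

(a) 13 coils; (b) NO, τ_max = 135 MPa

N_a = Gd⁴/(8D³k) = (76.5×10³)(3.8⁴)/(8·49.0³·1.3) = 13.04 → N_a = 13
Actual rate k = Gd⁴/(8D³·13) = 1.3037 N/mm
Working load F = kδ = 1.3037·41 = 53.451 N
C = 49.0/3.8 = 12.8947; K_W = (4C−1)/(4C−4)+0.615/C = 1.1107
τ_max = K_W·8FD/(πd³) = 1.1107·121.55 = 135.01 MPa
τ_max > 107 MPa → exceeds allowable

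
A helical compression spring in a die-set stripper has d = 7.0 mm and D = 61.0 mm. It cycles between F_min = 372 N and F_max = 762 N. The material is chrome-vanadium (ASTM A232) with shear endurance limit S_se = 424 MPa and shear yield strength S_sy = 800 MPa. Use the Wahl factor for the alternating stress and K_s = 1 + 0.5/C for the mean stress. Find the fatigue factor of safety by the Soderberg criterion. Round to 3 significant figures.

C = D/d = 61.0/7.0 = 8.7143; K_W = (4C−1)/(4C−4)+0.615/C = 1.1678; K_s = 1+0.5/C = 1.0574
F_a = (F_max−F_min)/2 = 195 N; F_m = (F_max+F_min)/2 = 567 N
τ_a = K_W·8F_aD/(πd³) = 1.1678 × 88.31 = 103.13 MPa
τ_m = K_s·8F_mD/(πd³) = 1.0574 × 256.78 = 271.51 MPa
Soderberg: 1/n_f = τ_a/S_se + τ_m/S_sy = 103.13/424 + 271.51/800 = 0.24323 + 0.33939 = 0.58262
n_f = 1/0.58262 = 1.716

1.72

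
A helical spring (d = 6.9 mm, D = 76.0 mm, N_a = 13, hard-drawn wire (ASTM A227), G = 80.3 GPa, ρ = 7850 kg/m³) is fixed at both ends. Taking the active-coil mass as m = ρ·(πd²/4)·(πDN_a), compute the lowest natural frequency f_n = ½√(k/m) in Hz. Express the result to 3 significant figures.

33.1 Hz

k = Gd⁴/(8D³N_a) = (80.3×10³)(6.9⁴)/(8·76.0³·13) = 3.9869 N/mm = 3986.9 N/m
Wire length L = πDN_a = π·76.0·13 = 3103.9 mm
m = ρ·(πd²/4)·L = 7850 × 37.393×10⁻⁶ m² × 3.1039 m = 0.9111 kg
f_n = ½√(k/m) = 0.5·√(3986.9/0.9111) = 0.5·√(4376) = 33.076 Hz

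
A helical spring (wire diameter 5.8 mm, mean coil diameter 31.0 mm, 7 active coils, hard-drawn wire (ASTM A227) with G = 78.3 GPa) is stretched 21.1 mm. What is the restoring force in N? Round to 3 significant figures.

k = Gd⁴/(8D³N_a) = (78.3×10³)(5.8⁴)/(8·31.0³·7) = 53.113 N/mm
F = k·δ = 53.113 × 21.1 = 1120.7 N

1120 N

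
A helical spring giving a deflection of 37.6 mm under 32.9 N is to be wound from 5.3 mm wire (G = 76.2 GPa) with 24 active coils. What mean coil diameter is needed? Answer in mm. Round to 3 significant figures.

Required rate k = F/δ = 32.9/37.6 = 0.875 N/mm
D = (Gd⁴/(8N_a·k))^(1/3) = (76.2×10³·5.3⁴/(8·24·0.875))^(1/3)
  = (357890)^(1/3) = 70.9986 mm

71.0 mm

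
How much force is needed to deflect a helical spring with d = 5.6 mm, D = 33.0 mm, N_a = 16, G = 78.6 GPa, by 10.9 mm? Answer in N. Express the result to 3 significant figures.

k = Gd⁴/(8D³N_a) = (78.6×10³)(5.6⁴)/(8·33.0³·16) = 16.804 N/mm
F = k·δ = 16.804 × 10.9 = 183.17 N

183 N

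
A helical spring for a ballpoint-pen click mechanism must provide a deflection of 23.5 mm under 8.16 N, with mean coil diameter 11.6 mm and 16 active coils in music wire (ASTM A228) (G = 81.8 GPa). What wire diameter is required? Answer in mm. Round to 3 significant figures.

0.960 mm

Required rate k = F/δ = 8.16/23.5 = 0.34723 N/mm
d = (8D³N_a·k / G)^(1/4) = (8·11.6³·16·0.34723 / (81.8×10³))^0.25
  = (0.84811)^0.25 = 0.9597 mm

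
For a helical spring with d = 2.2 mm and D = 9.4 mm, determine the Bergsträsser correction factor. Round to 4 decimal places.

1.3548

C = D/d = 9.4/2.2 = 4.2727
K_B = (4C+2)/(4C−3) = 19.091/14.091 = 1.3548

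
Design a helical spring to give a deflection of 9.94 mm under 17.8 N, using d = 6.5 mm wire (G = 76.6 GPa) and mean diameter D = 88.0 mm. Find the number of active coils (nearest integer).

Required rate k = F/δ = 17.8/9.94 = 1.7907 N/mm
N_a = Gd⁴/(8D³k) = (76.6×10³ × 6.5⁴)/(8 × 88.0³ × 1.7907)
    = 1.36736e+08 / 9.76274e+06 = 14.01 → 14 coils

14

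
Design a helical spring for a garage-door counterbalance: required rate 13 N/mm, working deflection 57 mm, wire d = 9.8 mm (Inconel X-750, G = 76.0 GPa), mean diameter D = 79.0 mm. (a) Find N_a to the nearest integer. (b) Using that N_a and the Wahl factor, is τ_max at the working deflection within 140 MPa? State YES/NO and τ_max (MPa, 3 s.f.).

N_a = Gd⁴/(8D³k) = (76.0×10³)(9.8⁴)/(8·79.0³·13) = 13.67 → N_a = 14
Actual rate k = Gd⁴/(8D³·14) = 12.695 N/mm
Working load F = kδ = 12.695·57 = 723.59 N
C = 79.0/9.8 = 8.0612; K_W = (4C−1)/(4C−4)+0.615/C = 1.1825
τ_max = K_W·8FD/(πd³) = 1.1825·154.66 = 182.89 MPa
τ_max > 140 MPa → exceeds allowable

(a) 14 coils; (b) NO, τ_max = 183 MPa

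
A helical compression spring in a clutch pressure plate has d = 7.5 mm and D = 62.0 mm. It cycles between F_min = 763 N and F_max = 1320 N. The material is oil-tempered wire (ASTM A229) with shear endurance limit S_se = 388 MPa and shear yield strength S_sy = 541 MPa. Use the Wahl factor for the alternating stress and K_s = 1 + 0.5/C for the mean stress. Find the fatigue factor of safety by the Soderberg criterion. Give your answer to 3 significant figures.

C = D/d = 62.0/7.5 = 8.2667; K_W = (4C−1)/(4C−4)+0.615/C = 1.1776; K_s = 1+0.5/C = 1.0605
F_a = (F_max−F_min)/2 = 278.5 N; F_m = (F_max+F_min)/2 = 1041.5 N
τ_a = K_W·8F_aD/(πd³) = 1.1776 × 104.23 = 122.74 MPa
τ_m = K_s·8F_mD/(πd³) = 1.0605 × 389.77 = 413.34 MPa
Soderberg: 1/n_f = τ_a/S_se + τ_m/S_sy = 122.74/388 + 413.34/541 = 0.31633 + 0.76404 = 1.0804
n_f = 1/1.0804 = 0.9256

0.926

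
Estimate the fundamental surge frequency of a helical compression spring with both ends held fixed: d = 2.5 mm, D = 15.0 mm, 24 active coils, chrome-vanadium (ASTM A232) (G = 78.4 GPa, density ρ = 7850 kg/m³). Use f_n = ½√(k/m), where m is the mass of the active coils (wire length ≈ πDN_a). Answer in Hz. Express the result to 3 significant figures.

165 Hz

k = Gd⁴/(8D³N_a) = (78.4×10³)(2.5⁴)/(8·15.0³·24) = 4.7261 N/mm = 4726.1 N/m
Wire length L = πDN_a = π·15.0·24 = 1131 mm
m = ρ·(πd²/4)·L = 7850 × 4.9087×10⁻⁶ m² × 1.131 m = 0.04358 kg
f_n = ½√(k/m) = 0.5·√(4726.1/0.04358) = 0.5·√(1.0844e+05) = 164.65 Hz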